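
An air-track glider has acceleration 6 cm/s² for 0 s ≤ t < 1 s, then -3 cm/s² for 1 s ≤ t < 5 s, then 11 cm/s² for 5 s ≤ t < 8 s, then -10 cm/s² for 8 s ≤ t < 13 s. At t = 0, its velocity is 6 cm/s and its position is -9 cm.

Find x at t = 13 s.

113.5 cm

On each constant-a segment, Δv = aΔt and Δx = v₀Δt + ½aΔt²; chain segment to segment.
0–1 s: v starts 6 cm/s; Δx = 6·1 + ½·6·1² = 9 cm; v ends 12 cm/s.
1–5 s: v starts 12 cm/s; Δx = 12·4 + ½·-3·4² = 24 cm; v ends 0 cm/s.
5–8 s: v starts 0 cm/s; Δx = 0·3 + ½·11·3² = 49.5 cm; v ends 33 cm/s.
8–13 s: v starts 33 cm/s; Δx = 33·5 + ½·-10·5² = 40 cm; v ends -17 cm/s.
x(13) = -9 + Σ Δx = 113.5 cm.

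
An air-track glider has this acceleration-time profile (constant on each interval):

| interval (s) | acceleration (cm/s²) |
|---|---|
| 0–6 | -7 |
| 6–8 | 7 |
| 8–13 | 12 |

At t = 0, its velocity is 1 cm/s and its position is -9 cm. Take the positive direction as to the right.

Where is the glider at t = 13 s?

-182 cm

On each constant-a segment, Δv = aΔt and Δx = v₀Δt + ½aΔt²; chain segment to segment.
0–6 s: v starts 1 cm/s; Δx = 1·6 + ½·-7·6² = -120 cm; v ends -41 cm/s.
6–8 s: v starts -41 cm/s; Δx = -41·2 + ½·7·2² = -68 cm; v ends -27 cm/s.
8–13 s: v starts -27 cm/s; Δx = -27·5 + ½·12·5² = 15 cm; v ends 33 cm/s.
x(13) = -9 + Σ Δx = -182 cm.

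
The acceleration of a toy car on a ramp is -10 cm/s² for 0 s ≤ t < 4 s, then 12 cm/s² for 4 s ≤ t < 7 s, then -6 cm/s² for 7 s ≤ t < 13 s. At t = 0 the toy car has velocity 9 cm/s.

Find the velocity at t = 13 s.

Δv equals the area under the a-t graph; then v = v₀ + Δv.
0–4 s: -10 × 4 = -40 cm/s
4–7 s: 12 × 3 = 36 cm/s
7–13 s: -6 × 6 = -36 cm/s
Δv = -40 cm/s, so v(13) = 9 + (-40) = -31 cm/s.

-31 cm/s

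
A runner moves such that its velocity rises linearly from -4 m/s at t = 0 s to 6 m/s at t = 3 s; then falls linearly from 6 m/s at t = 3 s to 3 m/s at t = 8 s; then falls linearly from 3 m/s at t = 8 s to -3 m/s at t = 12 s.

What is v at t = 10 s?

On 8–12 s the graph is linear from 3 to -3 m/s: v(10) = 3 + (-3 − 3)·(10 − 8)/(12 − 8) = 0 m/s.

0 m/s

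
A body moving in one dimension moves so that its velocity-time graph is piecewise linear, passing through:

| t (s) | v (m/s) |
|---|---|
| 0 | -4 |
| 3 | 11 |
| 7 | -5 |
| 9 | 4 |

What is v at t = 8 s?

On 7–9 s the graph is linear from -5 to 4 m/s: v(8) = -5 + (4 − -5)·(8 − 7)/(9 − 7) = -0.5 m/s.

-0.5 m/s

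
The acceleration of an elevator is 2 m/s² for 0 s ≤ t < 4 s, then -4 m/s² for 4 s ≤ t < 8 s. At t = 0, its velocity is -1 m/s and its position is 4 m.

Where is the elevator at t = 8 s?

On each constant-a segment, Δv = aΔt and Δx = v₀Δt + ½aΔt²; chain segment to segment.
0–4 s: v starts -1 m/s; Δx = -1·4 + ½·2·4² = 12 m; v ends 7 m/s.
4–8 s: v starts 7 m/s; Δx = 7·4 + ½·-4·4² = -4 m; v ends -9 m/s.
x(8) = 4 + Σ Δx = 12 m.

12 m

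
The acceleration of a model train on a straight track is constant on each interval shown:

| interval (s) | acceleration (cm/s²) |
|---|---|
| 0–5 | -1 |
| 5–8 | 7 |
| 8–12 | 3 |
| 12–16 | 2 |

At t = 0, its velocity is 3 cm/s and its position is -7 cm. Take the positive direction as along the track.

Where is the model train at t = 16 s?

261 cm

On each constant-a segment, Δv = aΔt and Δx = v₀Δt + ½aΔt²; chain segment to segment.
0–5 s: v starts 3 cm/s; Δx = 3·5 + ½·-1·5² = 2.5 cm; v ends -2 cm/s.
5–8 s: v starts -2 cm/s; Δx = -2·3 + ½·7·3² = 25.5 cm; v ends 19 cm/s.
8–12 s: v starts 19 cm/s; Δx = 19·4 + ½·3·4² = 100 cm; v ends 31 cm/s.
12–16 s: v starts 31 cm/s; Δx = 31·4 + ½·2·4² = 140 cm; v ends 39 cm/s.
x(16) = -7 + Σ Δx = 261 cm.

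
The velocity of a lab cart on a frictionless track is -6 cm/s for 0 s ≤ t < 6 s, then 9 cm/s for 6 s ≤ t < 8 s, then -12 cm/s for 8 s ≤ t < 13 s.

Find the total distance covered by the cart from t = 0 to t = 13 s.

Total distance travelled is ∫|v| dt — sum the magnitudes of each area piece.
0–6 s: |-6| × 6 = 36 cm
6–8 s: |9| × 2 = 18 cm
8–13 s: |-12| × 5 = 60 cm
Total distance = 114 cm

114 cm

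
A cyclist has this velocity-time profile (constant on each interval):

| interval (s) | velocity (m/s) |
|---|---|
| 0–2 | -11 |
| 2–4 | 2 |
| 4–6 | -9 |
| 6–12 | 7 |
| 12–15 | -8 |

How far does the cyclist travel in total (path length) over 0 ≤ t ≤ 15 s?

Total distance travelled is ∫|v| dt — sum the magnitudes of each area piece.
0–2 s: |-11| × 2 = 22 m
2–4 s: |2| × 2 = 4 m
4–6 s: |-9| × 2 = 18 m
6–12 s: |7| × 6 = 42 m
12–15 s: |-8| × 3 = 24 m
Total distance = 110 m

110 m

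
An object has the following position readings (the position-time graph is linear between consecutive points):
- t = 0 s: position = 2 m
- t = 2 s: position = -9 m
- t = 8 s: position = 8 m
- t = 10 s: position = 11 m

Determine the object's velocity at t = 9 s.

1.5 m/s

Velocity is the slope of the x-t graph on 8–10 s: (11 − 8)/(10 − 8) = 1.5 m/s.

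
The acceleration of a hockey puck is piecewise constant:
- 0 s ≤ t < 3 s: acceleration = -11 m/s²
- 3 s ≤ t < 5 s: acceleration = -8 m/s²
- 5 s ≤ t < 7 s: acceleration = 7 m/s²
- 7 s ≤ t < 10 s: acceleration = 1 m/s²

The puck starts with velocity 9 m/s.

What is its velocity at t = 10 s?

-23 m/s

Δv equals the area under the a-t graph; then v = v₀ + Δv.
0–3 s: -11 × 3 = -33 m/s
3–5 s: -8 × 2 = -16 m/s
5–7 s: 7 × 2 = 14 m/s
7–10 s: 1 × 3 = 3 m/s
Δv = -32 m/s, so v(10) = 9 + (-32) = -23 m/s.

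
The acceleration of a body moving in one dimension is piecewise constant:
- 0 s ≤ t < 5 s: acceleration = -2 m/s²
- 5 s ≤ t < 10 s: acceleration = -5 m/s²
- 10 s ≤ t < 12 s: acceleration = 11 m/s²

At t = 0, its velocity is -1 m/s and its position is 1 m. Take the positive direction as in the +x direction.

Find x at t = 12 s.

On each constant-a segment, Δv = aΔt and Δx = v₀Δt + ½aΔt²; chain segment to segment.
0–5 s: v starts -1 m/s; Δx = -1·5 + ½·-2·5² = -30 m; v ends -11 m/s.
5–10 s: v starts -11 m/s; Δx = -11·5 + ½·-5·5² = -117.5 m; v ends -36 m/s.
10–12 s: v starts -36 m/s; Δx = -36·2 + ½·11·2² = -50 m; v ends -14 m/s.
x(12) = 1 + Σ Δx = -196.5 m.

-196.5 m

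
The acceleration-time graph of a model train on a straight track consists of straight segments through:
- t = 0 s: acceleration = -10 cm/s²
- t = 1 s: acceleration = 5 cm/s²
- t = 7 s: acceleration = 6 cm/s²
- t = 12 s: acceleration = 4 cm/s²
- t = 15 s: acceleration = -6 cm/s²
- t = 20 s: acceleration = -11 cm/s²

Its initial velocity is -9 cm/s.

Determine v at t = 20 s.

1 cm/s

Δv equals the area under the a-t graph; then v = v₀ + Δv.
0–1 s: ½(-10 + 5)(1) = -2.5 cm/s
1–7 s: ½(5 + 6)(6) = 33 cm/s
7–12 s: ½(6 + 4)(5) = 25 cm/s
12–15 s: ½(4 + -6)(3) = -3 cm/s
15–20 s: ½(-6 + -11)(5) = -42.5 cm/s
Δv = 10 cm/s, so v(20) = -9 + (10) = 1 cm/s.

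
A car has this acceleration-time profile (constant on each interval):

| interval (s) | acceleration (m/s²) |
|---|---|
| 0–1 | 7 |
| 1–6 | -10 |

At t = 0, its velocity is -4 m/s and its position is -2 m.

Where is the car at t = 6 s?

On each constant-a segment, Δv = aΔt and Δx = v₀Δt + ½aΔt²; chain segment to segment.
0–1 s: v starts -4 m/s; Δx = -4·1 + ½·7·1² = -0.5 m; v ends 3 m/s.
1–6 s: v starts 3 m/s; Δx = 3·5 + ½·-10·5² = -110 m; v ends -47 m/s.
x(6) = -2 + Σ Δx = -112.5 m.

-112.5 m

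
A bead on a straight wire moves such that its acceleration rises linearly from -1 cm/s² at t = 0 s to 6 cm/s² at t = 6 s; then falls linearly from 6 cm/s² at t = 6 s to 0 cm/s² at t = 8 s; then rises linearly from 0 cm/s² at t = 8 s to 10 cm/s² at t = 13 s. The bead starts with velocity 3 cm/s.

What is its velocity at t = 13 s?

Δv equals the area under the a-t graph; then v = v₀ + Δv.
0–6 s: ½(-1 + 6)(6) = 15 cm/s
6–8 s: ½(6 + 0)(2) = 6 cm/s
8–13 s: ½(0 + 10)(5) = 25 cm/s
Δv = 46 cm/s, so v(13) = 3 + (46) = 49 cm/s.

49 cm/s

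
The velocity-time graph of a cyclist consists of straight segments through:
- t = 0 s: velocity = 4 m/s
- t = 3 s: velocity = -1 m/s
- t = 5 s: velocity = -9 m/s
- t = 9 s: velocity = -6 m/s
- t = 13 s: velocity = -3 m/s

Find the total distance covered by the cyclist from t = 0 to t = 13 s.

Total distance travelled is ∫|v| dt — sum the magnitudes of each area piece.
0–3 s: v = 0 at t = 2.4 s; triangle areas 4.8 + 0.3 = 5.1 m
3–5 s: |½(-1 + -9)(2)| = 10 m
5–9 s: |½(-9 + -6)(4)| = 30 m
9–13 s: |½(-6 + -3)(4)| = 18 m
Total distance = 63.1 m

63.1 m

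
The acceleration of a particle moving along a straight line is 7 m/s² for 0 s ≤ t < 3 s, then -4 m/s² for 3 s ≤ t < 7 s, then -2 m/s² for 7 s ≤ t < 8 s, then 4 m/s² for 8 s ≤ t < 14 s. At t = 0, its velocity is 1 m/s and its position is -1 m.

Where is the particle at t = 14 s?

On each constant-a segment, Δv = aΔt and Δx = v₀Δt + ½aΔt²; chain segment to segment.
0–3 s: v starts 1 m/s; Δx = 1·3 + ½·7·3² = 34.5 m; v ends 22 m/s.
3–7 s: v starts 22 m/s; Δx = 22·4 + ½·-4·4² = 56 m; v ends 6 m/s.
7–8 s: v starts 6 m/s; Δx = 6·1 + ½·-2·1² = 5 m; v ends 4 m/s.
8–14 s: v starts 4 m/s; Δx = 4·6 + ½·4·6² = 96 m; v ends 28 m/s.
x(14) = -1 + Σ Δx = 190.5 m.

190.5 m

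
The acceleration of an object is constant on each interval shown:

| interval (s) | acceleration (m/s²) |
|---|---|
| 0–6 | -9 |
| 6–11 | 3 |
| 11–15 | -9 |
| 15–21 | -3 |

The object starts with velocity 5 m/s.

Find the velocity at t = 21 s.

Δv equals the area under the a-t graph; then v = v₀ + Δv.
0–6 s: -9 × 6 = -54 m/s
6–11 s: 3 × 5 = 15 m/s
11–15 s: -9 × 4 = -36 m/s
15–21 s: -3 × 6 = -18 m/s
Δv = -93 m/s, so v(21) = 5 + (-93) = -88 m/s.

-88 m/s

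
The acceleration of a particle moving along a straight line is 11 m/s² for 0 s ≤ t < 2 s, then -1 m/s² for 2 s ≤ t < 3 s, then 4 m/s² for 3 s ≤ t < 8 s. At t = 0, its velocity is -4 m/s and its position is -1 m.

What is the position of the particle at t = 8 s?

165.5 m

On each constant-a segment, Δv = aΔt and Δx = v₀Δt + ½aΔt²; chain segment to segment.
0–2 s: v starts -4 m/s; Δx = -4·2 + ½·11·2² = 14 m; v ends 18 m/s.
2–3 s: v starts 18 m/s; Δx = 18·1 + ½·-1·1² = 17.5 m; v ends 17 m/s.
3–8 s: v starts 17 m/s; Δx = 17·5 + ½·4·5² = 135 m; v ends 37 m/s.
x(8) = -1 + Σ Δx = 165.5 m.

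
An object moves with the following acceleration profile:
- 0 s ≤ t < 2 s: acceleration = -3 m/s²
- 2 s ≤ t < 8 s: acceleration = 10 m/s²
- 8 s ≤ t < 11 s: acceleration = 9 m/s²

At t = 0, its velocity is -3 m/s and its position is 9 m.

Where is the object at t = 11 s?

On each constant-a segment, Δv = aΔt and Δx = v₀Δt + ½aΔt²; chain segment to segment.
0–2 s: v starts -3 m/s; Δx = -3·2 + ½·-3·2² = -12 m; v ends -9 m/s.
2–8 s: v starts -9 m/s; Δx = -9·6 + ½·10·6² = 126 m; v ends 51 m/s.
8–11 s: v starts 51 m/s; Δx = 51·3 + ½·9·3² = 193.5 m; v ends 78 m/s.
x(11) = 9 + Σ Δx = 316.5 m.

316.5 m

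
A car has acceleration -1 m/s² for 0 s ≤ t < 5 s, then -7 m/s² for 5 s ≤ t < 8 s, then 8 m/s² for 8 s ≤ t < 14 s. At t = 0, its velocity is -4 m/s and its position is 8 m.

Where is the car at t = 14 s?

On each constant-a segment, Δv = aΔt and Δx = v₀Δt + ½aΔt²; chain segment to segment.
0–5 s: v starts -4 m/s; Δx = -4·5 + ½·-1·5² = -32.5 m; v ends -9 m/s.
5–8 s: v starts -9 m/s; Δx = -9·3 + ½·-7·3² = -58.5 m; v ends -30 m/s.
8–14 s: v starts -30 m/s; Δx = -30·6 + ½·8·6² = -36 m; v ends 18 m/s.
x(14) = 8 + Σ Δx = -119 m.

-119 m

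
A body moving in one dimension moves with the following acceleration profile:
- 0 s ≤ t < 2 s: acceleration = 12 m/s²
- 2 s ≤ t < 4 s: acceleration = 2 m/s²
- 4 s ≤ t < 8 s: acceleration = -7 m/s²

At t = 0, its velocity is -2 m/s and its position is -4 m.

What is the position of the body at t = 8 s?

On each constant-a segment, Δv = aΔt and Δx = v₀Δt + ½aΔt²; chain segment to segment.
0–2 s: v starts -2 m/s; Δx = -2·2 + ½·12·2² = 20 m; v ends 22 m/s.
2–4 s: v starts 22 m/s; Δx = 22·2 + ½·2·2² = 48 m; v ends 26 m/s.
4–8 s: v starts 26 m/s; Δx = 26·4 + ½·-7·4² = 48 m; v ends -2 m/s.
x(8) = -4 + Σ Δx = 112 m.

112 m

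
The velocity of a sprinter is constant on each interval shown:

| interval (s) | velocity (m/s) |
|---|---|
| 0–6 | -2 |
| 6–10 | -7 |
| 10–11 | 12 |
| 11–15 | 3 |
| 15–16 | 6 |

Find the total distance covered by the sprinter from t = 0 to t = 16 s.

Distance (not displacement) is the total path length: add the absolute areas under v-t.
0–6 s: |-2| × 6 = 12 m
6–10 s: |-7| × 4 = 28 m
10–11 s: |12| × 1 = 12 m
11–15 s: |3| × 4 = 12 m
15–16 s: |6| × 1 = 6 m
Total distance = 70 m

70 m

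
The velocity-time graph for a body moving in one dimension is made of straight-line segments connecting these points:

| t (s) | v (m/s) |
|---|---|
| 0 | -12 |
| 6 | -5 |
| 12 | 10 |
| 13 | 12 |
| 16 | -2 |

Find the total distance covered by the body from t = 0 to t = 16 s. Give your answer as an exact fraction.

720/7 m

Total distance travelled is ∫|v| dt — sum the magnitudes of each area piece.
0–6 s: |½(-12 + -5)(6)| = 51 m
6–12 s: v = 0 at t = 8 s; triangle areas 5 + 20 = 25 m
12–13 s: |½(10 + 12)(1)| = 11 m
13–16 s: v = 0 at t = 109/7 s; triangle areas 108/7 + 3/7 = 111/7 m
Total distance = 720/7 m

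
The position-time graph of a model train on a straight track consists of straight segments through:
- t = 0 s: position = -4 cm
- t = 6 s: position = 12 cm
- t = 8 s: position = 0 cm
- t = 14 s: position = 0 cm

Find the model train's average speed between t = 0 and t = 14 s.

2 cm/s

Average speed = (total path length)/(elapsed time); on a piecewise-linear x-t graph the path length is Σ|Δx|.
0–6 s: |Δx| = |12 − -4| = 16 cm
6–8 s: |Δx| = |0 − 12| = 12 cm
8–14 s: |Δx| = |0 − 0| = 0 cm
Total path = 28 cm; average speed = 28/14 = 2 cm/s.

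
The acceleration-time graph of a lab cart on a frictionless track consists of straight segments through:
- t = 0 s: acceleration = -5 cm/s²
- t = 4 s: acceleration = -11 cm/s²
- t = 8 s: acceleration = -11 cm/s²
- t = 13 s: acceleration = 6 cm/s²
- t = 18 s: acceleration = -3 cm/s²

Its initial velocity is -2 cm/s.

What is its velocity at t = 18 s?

Δv equals the area under the a-t graph; then v = v₀ + Δv.
0–4 s: ½(-5 + -11)(4) = -32 cm/s
4–8 s: -11 × 4 = -44 cm/s
8–13 s: ½(-11 + 6)(5) = -12.5 cm/s
13–18 s: ½(6 + -3)(5) = 7.5 cm/s
Δv = -81 cm/s, so v(18) = -2 + (-81) = -83 cm/s.

-83 cm/s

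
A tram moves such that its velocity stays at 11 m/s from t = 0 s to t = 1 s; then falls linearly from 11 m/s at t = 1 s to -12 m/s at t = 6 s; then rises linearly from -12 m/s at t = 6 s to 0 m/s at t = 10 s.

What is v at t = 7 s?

-9 m/s

On 6–10 s the graph is linear from -12 to 0 m/s: v(7) = -12 + (0 − -12)·(7 − 6)/(10 − 6) = -9 m/s.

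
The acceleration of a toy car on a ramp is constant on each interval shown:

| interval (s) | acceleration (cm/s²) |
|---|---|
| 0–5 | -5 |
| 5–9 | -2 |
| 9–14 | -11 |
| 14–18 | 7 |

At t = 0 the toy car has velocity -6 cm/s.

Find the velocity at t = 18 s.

-66 cm/s

Δv equals the area under the a-t graph; then v = v₀ + Δv.
0–5 s: -5 × 5 = -25 cm/s
5–9 s: -2 × 4 = -8 cm/s
9–14 s: -11 × 5 = -55 cm/s
14–18 s: 7 × 4 = 28 cm/s
Δv = -60 cm/s, so v(18) = -6 + (-60) = -66 cm/s.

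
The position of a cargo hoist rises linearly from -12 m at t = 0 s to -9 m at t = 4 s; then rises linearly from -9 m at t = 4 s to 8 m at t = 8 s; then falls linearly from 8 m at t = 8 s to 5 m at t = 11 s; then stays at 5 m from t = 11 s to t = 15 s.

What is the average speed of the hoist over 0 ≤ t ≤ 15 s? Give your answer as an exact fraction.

Average speed = (total path length)/(elapsed time); on a piecewise-linear x-t graph the path length is Σ|Δx|.
0–4 s: |Δx| = |-9 − -12| = 3 m
4–8 s: |Δx| = |8 − -9| = 17 m
8–11 s: |Δx| = |5 − 8| = 3 m
11–15 s: |Δx| = |5 − 5| = 0 m
Total path = 23 m; average speed = 23/15 = 23/15 m/s.

23/15 m/s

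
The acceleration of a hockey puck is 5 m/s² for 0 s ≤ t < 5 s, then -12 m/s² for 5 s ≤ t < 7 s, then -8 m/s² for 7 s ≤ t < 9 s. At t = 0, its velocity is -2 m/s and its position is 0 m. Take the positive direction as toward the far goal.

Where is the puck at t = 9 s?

On each constant-a segment, Δv = aΔt and Δx = v₀Δt + ½aΔt²; chain segment to segment.
0–5 s: v starts -2 m/s; Δx = -2·5 + ½·5·5² = 52.5 m; v ends 23 m/s.
5–7 s: v starts 23 m/s; Δx = 23·2 + ½·-12·2² = 22 m; v ends -1 m/s.
7–9 s: v starts -1 m/s; Δx = -1·2 + ½·-8·2² = -18 m; v ends -17 m/s.
x(9) = 0 + Σ Δx = 56.5 m.

56.5 m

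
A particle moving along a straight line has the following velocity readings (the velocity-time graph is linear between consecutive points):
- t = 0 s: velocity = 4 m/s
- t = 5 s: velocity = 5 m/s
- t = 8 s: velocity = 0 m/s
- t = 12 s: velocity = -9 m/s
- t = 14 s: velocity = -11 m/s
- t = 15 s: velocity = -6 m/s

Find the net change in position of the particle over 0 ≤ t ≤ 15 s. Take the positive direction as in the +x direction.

-16.5 m

Displacement is the signed area under the v-t curve.
0–5 s: ½(4 + 5)(5) = 22.5 m
5–8 s: ½(5 + 0)(3) = 7.5 m
8–12 s: ½(0 + -9)(4) = -18 m
12–14 s: ½(-9 + -11)(2) = -20 m
14–15 s: ½(-11 + -6)(1) = -8.5 m
Net displacement = -16.5 m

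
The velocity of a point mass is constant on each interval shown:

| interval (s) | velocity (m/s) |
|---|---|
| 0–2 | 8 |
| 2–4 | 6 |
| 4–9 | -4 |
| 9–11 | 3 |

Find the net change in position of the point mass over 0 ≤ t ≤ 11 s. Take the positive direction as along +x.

Displacement is the signed area under the v-t curve.
0–2 s: 8 × 2 = 16 m
2–4 s: 6 × 2 = 12 m
4–9 s: -4 × 5 = -20 m
9–11 s: 3 × 2 = 6 m
Net displacement = 14 m

14 m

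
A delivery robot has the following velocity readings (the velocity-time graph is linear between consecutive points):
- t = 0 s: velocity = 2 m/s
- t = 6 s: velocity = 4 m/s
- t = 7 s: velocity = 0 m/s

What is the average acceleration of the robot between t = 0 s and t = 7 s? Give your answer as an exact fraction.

-2/7 m/s²

Average acceleration = Δv/Δt = (0 − 2)/(7 − 0) = -2/7 m/s².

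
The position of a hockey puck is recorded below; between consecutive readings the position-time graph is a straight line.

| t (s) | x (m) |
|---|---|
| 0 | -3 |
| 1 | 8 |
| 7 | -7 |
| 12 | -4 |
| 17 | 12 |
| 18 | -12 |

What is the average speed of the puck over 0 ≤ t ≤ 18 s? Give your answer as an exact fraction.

Average speed = (total path length)/(elapsed time); on a piecewise-linear x-t graph the path length is Σ|Δx|.
0–1 s: |Δx| = |8 − -3| = 11 m
1–7 s: |Δx| = |-7 − 8| = 15 m
7–12 s: |Δx| = |-4 − -7| = 3 m
12–17 s: |Δx| = |12 − -4| = 16 m
17–18 s: |Δx| = |-12 − 12| = 24 m
Total path = 69 m; average speed = 69/18 = 23/6 m/s.

23/6 m/s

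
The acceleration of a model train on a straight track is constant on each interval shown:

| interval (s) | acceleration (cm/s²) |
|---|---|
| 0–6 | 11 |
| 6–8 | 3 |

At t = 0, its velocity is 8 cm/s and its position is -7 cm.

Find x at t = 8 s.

On each constant-a segment, Δv = aΔt and Δx = v₀Δt + ½aΔt²; chain segment to segment.
0–6 s: v starts 8 cm/s; Δx = 8·6 + ½·11·6² = 246 cm; v ends 74 cm/s.
6–8 s: v starts 74 cm/s; Δx = 74·2 + ½·3·2² = 154 cm; v ends 80 cm/s.
x(8) = -7 + Σ Δx = 393 cm.

393 cm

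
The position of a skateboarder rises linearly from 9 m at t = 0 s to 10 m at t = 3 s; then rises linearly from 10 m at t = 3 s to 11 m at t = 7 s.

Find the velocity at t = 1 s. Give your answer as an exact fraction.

Velocity is the slope of the x-t graph on 0–3 s: (10 − 9)/(3 − 0) = 1/3 m/s.

1/3 m/s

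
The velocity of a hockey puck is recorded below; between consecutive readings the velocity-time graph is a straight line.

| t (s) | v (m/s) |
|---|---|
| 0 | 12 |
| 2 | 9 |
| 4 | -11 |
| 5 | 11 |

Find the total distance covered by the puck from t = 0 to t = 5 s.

36.6 m

Distance (not displacement) is the total path length: add the absolute areas under v-t.
0–2 s: |½(12 + 9)(2)| = 21 m
2–4 s: v = 0 at t = 2.9 s; triangle areas 4.05 + 6.05 = 10.1 m
4–5 s: v = 0 at t = 4.5 s; triangle areas 2.75 + 2.75 = 5.5 m
Total distance = 36.6 m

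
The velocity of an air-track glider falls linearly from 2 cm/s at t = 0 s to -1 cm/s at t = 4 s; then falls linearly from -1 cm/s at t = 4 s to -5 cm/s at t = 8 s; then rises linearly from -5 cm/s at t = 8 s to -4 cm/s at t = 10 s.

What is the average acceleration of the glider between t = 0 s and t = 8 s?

-0.875 cm/s²

Average acceleration = Δv/Δt = (-5 − 2)/(8 − 0) = -0.875 cm/s².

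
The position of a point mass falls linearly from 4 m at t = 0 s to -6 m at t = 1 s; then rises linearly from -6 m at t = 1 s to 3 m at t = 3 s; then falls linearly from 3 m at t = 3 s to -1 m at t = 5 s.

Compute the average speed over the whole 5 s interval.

Average speed = (total path length)/(elapsed time); on a piecewise-linear x-t graph the path length is Σ|Δx|.
0–1 s: |Δx| = |-6 − 4| = 10 m
1–3 s: |Δx| = |3 − -6| = 9 m
3–5 s: |Δx| = |-1 − 3| = 4 m
Total path = 23 m; average speed = 23/5 = 4.6 m/s.

4.6 m/s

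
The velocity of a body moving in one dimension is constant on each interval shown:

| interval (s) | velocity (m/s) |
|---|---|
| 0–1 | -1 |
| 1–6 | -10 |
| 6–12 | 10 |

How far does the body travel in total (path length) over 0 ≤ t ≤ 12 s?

111 m

Distance (not displacement) is the total path length: add the absolute areas under v-t.
0–1 s: |-1| × 1 = 1 m
1–6 s: |-10| × 5 = 50 m
6–12 s: |10| × 6 = 60 m
Total distance = 111 m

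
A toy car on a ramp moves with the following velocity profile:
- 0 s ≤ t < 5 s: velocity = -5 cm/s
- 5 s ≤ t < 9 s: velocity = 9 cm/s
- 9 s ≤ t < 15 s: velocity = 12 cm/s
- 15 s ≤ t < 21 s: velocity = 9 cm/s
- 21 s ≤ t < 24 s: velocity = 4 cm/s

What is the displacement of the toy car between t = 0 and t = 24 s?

Displacement is the signed area under the v-t curve.
0–5 s: -5 × 5 = -25 cm
5–9 s: 9 × 4 = 36 cm
9–15 s: 12 × 6 = 72 cm
15–21 s: 9 × 6 = 54 cm
21–24 s: 4 × 3 = 12 cm
Net displacement = 149 cm

149 cm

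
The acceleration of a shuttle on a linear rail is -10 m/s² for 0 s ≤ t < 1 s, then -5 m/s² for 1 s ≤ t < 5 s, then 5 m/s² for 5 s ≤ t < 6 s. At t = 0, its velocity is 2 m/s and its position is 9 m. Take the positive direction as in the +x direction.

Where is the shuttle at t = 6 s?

On each constant-a segment, Δv = aΔt and Δx = v₀Δt + ½aΔt²; chain segment to segment.
0–1 s: v starts 2 m/s; Δx = 2·1 + ½·-10·1² = -3 m; v ends -8 m/s.
1–5 s: v starts -8 m/s; Δx = -8·4 + ½·-5·4² = -72 m; v ends -28 m/s.
5–6 s: v starts -28 m/s; Δx = -28·1 + ½·5·1² = -25.5 m; v ends -23 m/s.
x(6) = 9 + Σ Δx = -91.5 m.

-91.5 m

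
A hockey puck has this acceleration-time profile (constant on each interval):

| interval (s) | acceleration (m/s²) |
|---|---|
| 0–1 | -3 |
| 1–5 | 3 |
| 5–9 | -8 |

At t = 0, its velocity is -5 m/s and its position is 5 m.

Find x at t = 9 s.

-57.5 m

On each constant-a segment, Δv = aΔt and Δx = v₀Δt + ½aΔt²; chain segment to segment.
0–1 s: v starts -5 m/s; Δx = -5·1 + ½·-3·1² = -6.5 m; v ends -8 m/s.
1–5 s: v starts -8 m/s; Δx = -8·4 + ½·3·4² = -8 m; v ends 4 m/s.
5–9 s: v starts 4 m/s; Δx = 4·4 + ½·-8·4² = -48 m; v ends -28 m/s.
x(9) = 5 + Σ Δx = -57.5 m.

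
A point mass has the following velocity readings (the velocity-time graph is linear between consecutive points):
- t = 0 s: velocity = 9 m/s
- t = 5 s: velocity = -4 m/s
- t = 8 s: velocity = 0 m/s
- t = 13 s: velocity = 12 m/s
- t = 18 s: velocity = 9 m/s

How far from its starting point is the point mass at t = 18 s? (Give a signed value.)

89 m

Displacement is the signed area under the v-t curve.
0–5 s: ½(9 + -4)(5) = 12.5 m
5–8 s: ½(-4 + 0)(3) = -6 m
8–13 s: ½(0 + 12)(5) = 30 m
13–18 s: ½(12 + 9)(5) = 52.5 m
Net displacement = 89 m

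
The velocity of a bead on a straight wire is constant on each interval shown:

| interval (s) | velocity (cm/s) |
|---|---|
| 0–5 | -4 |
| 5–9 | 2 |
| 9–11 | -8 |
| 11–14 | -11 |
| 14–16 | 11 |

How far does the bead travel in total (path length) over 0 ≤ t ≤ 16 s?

99 cm

Distance (not displacement) is the total path length: add the absolute areas under v-t.
0–5 s: |-4| × 5 = 20 cm
5–9 s: |2| × 4 = 8 cm
9–11 s: |-8| × 2 = 16 cm
11–14 s: |-11| × 3 = 33 cm
14–16 s: |11| × 2 = 22 cm
Total distance = 99 cm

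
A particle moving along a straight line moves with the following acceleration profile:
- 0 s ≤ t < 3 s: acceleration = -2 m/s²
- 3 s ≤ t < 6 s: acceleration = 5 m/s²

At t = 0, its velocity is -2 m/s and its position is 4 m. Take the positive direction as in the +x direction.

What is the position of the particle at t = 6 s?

On each constant-a segment, Δv = aΔt and Δx = v₀Δt + ½aΔt²; chain segment to segment.
0–3 s: v starts -2 m/s; Δx = -2·3 + ½·-2·3² = -15 m; v ends -8 m/s.
3–6 s: v starts -8 m/s; Δx = -8·3 + ½·5·3² = -1.5 m; v ends 7 m/s.
x(6) = 4 + Σ Δx = -12.5 m.

-12.5 m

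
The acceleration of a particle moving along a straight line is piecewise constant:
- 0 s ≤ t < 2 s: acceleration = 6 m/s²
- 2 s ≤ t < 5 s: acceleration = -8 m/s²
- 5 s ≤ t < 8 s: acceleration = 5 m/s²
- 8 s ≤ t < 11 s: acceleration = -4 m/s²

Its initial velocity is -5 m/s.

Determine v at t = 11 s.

Δv equals the area under the a-t graph; then v = v₀ + Δv.
0–2 s: 6 × 2 = 12 m/s
2–5 s: -8 × 3 = -24 m/s
5–8 s: 5 × 3 = 15 m/s
8–11 s: -4 × 3 = -12 m/s
Δv = -9 m/s, so v(11) = -5 + (-9) = -14 m/s.

-14 m/s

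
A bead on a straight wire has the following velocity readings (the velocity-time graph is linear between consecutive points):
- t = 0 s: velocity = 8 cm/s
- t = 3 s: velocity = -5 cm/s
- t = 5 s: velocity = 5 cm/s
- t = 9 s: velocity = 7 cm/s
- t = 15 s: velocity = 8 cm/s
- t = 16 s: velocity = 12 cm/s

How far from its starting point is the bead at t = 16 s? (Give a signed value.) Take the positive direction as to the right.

Displacement is the signed area under the v-t curve.
0–3 s: ½(8 + -5)(3) = 4.5 cm
3–5 s: ½(-5 + 5)(2) = 0 cm
5–9 s: ½(5 + 7)(4) = 24 cm
9–15 s: ½(7 + 8)(6) = 45 cm
15–16 s: ½(8 + 12)(1) = 10 cm
Net displacement = 83.5 cm

83.5 cm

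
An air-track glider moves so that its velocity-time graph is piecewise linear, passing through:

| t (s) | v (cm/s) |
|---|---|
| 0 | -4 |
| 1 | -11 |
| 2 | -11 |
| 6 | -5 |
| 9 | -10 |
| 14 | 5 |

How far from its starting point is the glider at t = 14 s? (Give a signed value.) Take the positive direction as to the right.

-85.5 cm

Net displacement equals the area under the velocity-time graph (areas below the axis count negative).
0–1 s: ½(-4 + -11)(1) = -7.5 cm
1–2 s: -11 × 1 = -11 cm
2–6 s: ½(-11 + -5)(4) = -32 cm
6–9 s: ½(-5 + -10)(3) = -22.5 cm
9–14 s: ½(-10 + 5)(5) = -12.5 cm
Net displacement = -85.5 cm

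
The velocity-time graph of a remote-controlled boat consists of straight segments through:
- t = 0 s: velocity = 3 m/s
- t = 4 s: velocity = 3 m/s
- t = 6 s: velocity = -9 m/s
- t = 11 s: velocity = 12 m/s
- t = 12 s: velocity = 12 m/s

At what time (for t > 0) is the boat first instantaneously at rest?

v changes sign on 4–6 s (from 3 to -9); the graph is linear there, so v = 0 at t = 4 + (-3)·(6 − 4)/(-9 − 3) = 4.5 s.

t = 4.5 s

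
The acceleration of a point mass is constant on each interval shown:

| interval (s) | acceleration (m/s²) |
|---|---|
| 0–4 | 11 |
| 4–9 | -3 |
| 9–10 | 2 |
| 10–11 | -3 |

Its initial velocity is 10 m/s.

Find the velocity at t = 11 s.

Δv equals the area under the a-t graph; then v = v₀ + Δv.
0–4 s: 11 × 4 = 44 m/s
4–9 s: -3 × 5 = -15 m/s
9–10 s: 2 × 1 = 2 m/s
10–11 s: -3 × 1 = -3 m/s
Δv = 28 m/s, so v(11) = 10 + (28) = 38 m/s.

38 m/s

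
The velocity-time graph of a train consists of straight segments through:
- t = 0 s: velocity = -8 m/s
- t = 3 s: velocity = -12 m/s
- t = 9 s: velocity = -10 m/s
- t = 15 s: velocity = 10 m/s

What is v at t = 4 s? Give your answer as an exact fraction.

On 3–9 s the graph is linear from -12 to -10 m/s: v(4) = -12 + (-10 − -12)·(4 − 3)/(9 − 3) = -35/3 m/s.

-35/3 m/s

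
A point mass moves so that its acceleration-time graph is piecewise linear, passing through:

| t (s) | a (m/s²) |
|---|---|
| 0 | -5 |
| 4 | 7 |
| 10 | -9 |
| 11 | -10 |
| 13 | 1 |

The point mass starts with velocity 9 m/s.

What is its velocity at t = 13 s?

-11.5 m/s

Δv equals the area under the a-t graph; then v = v₀ + Δv.
0–4 s: ½(-5 + 7)(4) = 4 m/s
4–10 s: ½(7 + -9)(6) = -6 m/s
10–11 s: ½(-9 + -10)(1) = -9.5 m/s
11–13 s: ½(-10 + 1)(2) = -9 m/s
Δv = -20.5 m/s, so v(13) = 9 + (-20.5) = -11.5 m/s.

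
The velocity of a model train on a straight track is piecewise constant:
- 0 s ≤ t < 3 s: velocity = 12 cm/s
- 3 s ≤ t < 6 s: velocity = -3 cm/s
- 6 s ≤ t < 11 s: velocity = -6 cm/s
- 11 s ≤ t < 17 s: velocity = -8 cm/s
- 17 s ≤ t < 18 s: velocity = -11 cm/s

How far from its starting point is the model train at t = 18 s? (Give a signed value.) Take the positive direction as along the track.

-62 cm

Displacement is the signed area under the v-t curve.
0–3 s: 12 × 3 = 36 cm
3–6 s: -3 × 3 = -9 cm
6–11 s: -6 × 5 = -30 cm
11–17 s: -8 × 6 = -48 cm
17–18 s: -11 × 1 = -11 cm
Net displacement = -62 cm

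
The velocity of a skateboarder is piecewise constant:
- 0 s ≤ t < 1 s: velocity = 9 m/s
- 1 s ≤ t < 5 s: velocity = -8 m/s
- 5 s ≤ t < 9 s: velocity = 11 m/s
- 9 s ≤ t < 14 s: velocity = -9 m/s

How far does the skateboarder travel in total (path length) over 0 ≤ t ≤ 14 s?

Total distance travelled is ∫|v| dt — sum the magnitudes of each area piece.
0–1 s: |9| × 1 = 9 m
1–5 s: |-8| × 4 = 32 m
5–9 s: |11| × 4 = 44 m
9–14 s: |-9| × 5 = 45 m
Total distance = 130 m

130 m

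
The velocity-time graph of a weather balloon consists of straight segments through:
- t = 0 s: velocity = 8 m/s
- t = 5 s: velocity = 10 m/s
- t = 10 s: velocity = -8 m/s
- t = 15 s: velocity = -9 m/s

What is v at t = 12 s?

On 10–15 s the graph is linear from -8 to -9 m/s: v(12) = -8 + (-9 − -8)·(12 − 10)/(15 − 10) = -8.4 m/s.

-8.4 m/s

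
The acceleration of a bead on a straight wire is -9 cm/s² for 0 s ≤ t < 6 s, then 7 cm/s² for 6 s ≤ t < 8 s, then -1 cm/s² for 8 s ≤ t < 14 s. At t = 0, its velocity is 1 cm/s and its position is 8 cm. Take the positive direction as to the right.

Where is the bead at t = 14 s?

On each constant-a segment, Δv = aΔt and Δx = v₀Δt + ½aΔt²; chain segment to segment.
0–6 s: v starts 1 cm/s; Δx = 1·6 + ½·-9·6² = -156 cm; v ends -53 cm/s.
6–8 s: v starts -53 cm/s; Δx = -53·2 + ½·7·2² = -92 cm; v ends -39 cm/s.
8–14 s: v starts -39 cm/s; Δx = -39·6 + ½·-1·6² = -252 cm; v ends -45 cm/s.
x(14) = 8 + Σ Δx = -492 cm.

-492 cm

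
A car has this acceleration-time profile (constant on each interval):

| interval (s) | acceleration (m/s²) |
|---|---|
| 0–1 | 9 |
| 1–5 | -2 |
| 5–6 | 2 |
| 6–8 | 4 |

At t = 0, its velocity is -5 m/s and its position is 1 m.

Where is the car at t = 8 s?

1.5 m

On each constant-a segment, Δv = aΔt and Δx = v₀Δt + ½aΔt²; chain segment to segment.
0–1 s: v starts -5 m/s; Δx = -5·1 + ½·9·1² = -0.5 m; v ends 4 m/s.
1–5 s: v starts 4 m/s; Δx = 4·4 + ½·-2·4² = 0 m; v ends -4 m/s.
5–6 s: v starts -4 m/s; Δx = -4·1 + ½·2·1² = -3 m; v ends -2 m/s.
6–8 s: v starts -2 m/s; Δx = -2·2 + ½·4·2² = 4 m; v ends 6 m/s.
x(8) = 1 + Σ Δx = 1.5 m.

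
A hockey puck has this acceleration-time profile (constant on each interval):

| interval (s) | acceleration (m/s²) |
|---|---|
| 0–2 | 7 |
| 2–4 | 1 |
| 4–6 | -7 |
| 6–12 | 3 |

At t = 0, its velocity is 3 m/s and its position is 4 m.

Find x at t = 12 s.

168 m

On each constant-a segment, Δv = aΔt and Δx = v₀Δt + ½aΔt²; chain segment to segment.
0–2 s: v starts 3 m/s; Δx = 3·2 + ½·7·2² = 20 m; v ends 17 m/s.
2–4 s: v starts 17 m/s; Δx = 17·2 + ½·1·2² = 36 m; v ends 19 m/s.
4–6 s: v starts 19 m/s; Δx = 19·2 + ½·-7·2² = 24 m; v ends 5 m/s.
6–12 s: v starts 5 m/s; Δx = 5·6 + ½·3·6² = 84 m; v ends 23 m/s.
x(12) = 4 + Σ Δx = 168 m.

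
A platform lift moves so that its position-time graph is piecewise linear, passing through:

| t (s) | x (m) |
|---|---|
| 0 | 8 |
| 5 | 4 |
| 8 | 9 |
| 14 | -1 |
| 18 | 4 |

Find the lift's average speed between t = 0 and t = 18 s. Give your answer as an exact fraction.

4/3 m/s

Average speed = (total path length)/(elapsed time); on a piecewise-linear x-t graph the path length is Σ|Δx|.
0–5 s: |Δx| = |4 − 8| = 4 m
5–8 s: |Δx| = |9 − 4| = 5 m
8–14 s: |Δx| = |-1 − 9| = 10 m
14–18 s: |Δx| = |4 − -1| = 5 m
Total path = 24 m; average speed = 24/18 = 4/3 m/s.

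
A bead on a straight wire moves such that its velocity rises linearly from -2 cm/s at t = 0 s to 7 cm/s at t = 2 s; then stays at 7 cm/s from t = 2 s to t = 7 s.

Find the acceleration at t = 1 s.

4.5 cm/s²

Acceleration is the slope of the v-t graph on 0–2 s: (7 − -2)/(2 − 0) = 4.5 cm/s².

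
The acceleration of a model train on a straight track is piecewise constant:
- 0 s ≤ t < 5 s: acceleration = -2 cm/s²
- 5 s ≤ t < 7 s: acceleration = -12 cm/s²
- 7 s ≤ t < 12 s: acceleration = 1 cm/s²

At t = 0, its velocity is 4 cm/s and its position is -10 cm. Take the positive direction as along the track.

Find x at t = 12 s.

-188.5 cm

On each constant-a segment, Δv = aΔt and Δx = v₀Δt + ½aΔt²; chain segment to segment.
0–5 s: v starts 4 cm/s; Δx = 4·5 + ½·-2·5² = -5 cm; v ends -6 cm/s.
5–7 s: v starts -6 cm/s; Δx = -6·2 + ½·-12·2² = -36 cm; v ends -30 cm/s.
7–12 s: v starts -30 cm/s; Δx = -30·5 + ½·1·5² = -137.5 cm; v ends -25 cm/s.
x(12) = -10 + Σ Δx = -188.5 cm.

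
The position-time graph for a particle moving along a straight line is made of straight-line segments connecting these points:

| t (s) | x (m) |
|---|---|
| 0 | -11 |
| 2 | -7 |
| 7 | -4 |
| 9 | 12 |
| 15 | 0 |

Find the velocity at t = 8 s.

8 m/s

Velocity is the slope of the x-t graph on 7–9 s: (12 − -4)/(9 − 7) = 8 m/s.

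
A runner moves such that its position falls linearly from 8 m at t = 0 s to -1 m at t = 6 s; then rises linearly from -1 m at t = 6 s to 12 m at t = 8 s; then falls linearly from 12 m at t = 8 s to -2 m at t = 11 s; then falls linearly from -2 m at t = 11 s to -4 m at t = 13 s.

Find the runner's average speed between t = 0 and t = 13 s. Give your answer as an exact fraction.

Average speed = (total path length)/(elapsed time); on a piecewise-linear x-t graph the path length is Σ|Δx|.
0–6 s: |Δx| = |-1 − 8| = 9 m
6–8 s: |Δx| = |12 − -1| = 13 m
8–11 s: |Δx| = |-2 − 12| = 14 m
11–13 s: |Δx| = |-4 − -2| = 2 m
Total path = 38 m; average speed = 38/13 = 38/13 m/s.

38/13 m/s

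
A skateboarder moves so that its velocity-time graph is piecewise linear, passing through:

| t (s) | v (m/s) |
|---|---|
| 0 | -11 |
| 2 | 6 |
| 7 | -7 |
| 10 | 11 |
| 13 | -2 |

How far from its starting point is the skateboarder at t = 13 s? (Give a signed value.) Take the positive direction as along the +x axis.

Displacement is the signed area under the v-t curve.
0–2 s: ½(-11 + 6)(2) = -5 m
2–7 s: ½(6 + -7)(5) = -2.5 m
7–10 s: ½(-7 + 11)(3) = 6 m
10–13 s: ½(11 + -2)(3) = 13.5 m
Net displacement = 12 m

12 m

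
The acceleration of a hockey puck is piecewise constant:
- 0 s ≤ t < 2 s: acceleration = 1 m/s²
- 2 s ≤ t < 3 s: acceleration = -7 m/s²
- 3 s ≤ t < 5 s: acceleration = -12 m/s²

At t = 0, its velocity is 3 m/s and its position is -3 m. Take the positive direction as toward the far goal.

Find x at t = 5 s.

-21.5 m

On each constant-a segment, Δv = aΔt and Δx = v₀Δt + ½aΔt²; chain segment to segment.
0–2 s: v starts 3 m/s; Δx = 3·2 + ½·1·2² = 8 m; v ends 5 m/s.
2–3 s: v starts 5 m/s; Δx = 5·1 + ½·-7·1² = 1.5 m; v ends -2 m/s.
3–5 s: v starts -2 m/s; Δx = -2·2 + ½·-12·2² = -28 m; v ends -26 m/s.
x(5) = -3 + Σ Δx = -21.5 m.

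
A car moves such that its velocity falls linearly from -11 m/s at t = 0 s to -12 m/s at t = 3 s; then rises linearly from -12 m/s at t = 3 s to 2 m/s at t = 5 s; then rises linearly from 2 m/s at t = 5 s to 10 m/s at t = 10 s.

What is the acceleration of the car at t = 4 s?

Acceleration is the slope of the v-t graph on 3–5 s: (2 − -12)/(5 − 3) = 7 m/s².

7 m/s²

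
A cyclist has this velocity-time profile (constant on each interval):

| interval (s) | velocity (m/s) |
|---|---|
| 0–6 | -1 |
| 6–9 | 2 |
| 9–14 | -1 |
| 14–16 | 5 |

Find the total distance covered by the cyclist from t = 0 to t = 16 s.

Total distance travelled is ∫|v| dt — sum the magnitudes of each area piece.
0–6 s: |-1| × 6 = 6 m
6–9 s: |2| × 3 = 6 m
9–14 s: |-1| × 5 = 5 m
14–16 s: |5| × 2 = 10 m
Total distance = 27 m

27 m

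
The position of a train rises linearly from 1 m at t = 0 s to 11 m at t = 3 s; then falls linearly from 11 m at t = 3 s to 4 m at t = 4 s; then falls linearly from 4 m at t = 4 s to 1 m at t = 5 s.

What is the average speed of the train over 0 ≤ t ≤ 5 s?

Average speed = (total path length)/(elapsed time); on a piecewise-linear x-t graph the path length is Σ|Δx|.
0–3 s: |Δx| = |11 − 1| = 10 m
3–4 s: |Δx| = |4 − 11| = 7 m
4–5 s: |Δx| = |1 − 4| = 3 m
Total path = 20 m; average speed = 20/5 = 4 m/s.

4 m/s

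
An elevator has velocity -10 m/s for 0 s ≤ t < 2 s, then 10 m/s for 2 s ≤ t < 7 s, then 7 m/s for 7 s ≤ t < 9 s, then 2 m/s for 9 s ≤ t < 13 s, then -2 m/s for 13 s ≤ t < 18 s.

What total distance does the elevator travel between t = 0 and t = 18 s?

102 m

Total distance travelled is ∫|v| dt — sum the magnitudes of each area piece.
0–2 s: |-10| × 2 = 20 m
2–7 s: |10| × 5 = 50 m
7–9 s: |7| × 2 = 14 m
9–13 s: |2| × 4 = 8 m
13–18 s: |-2| × 5 = 10 m
Total distance = 102 m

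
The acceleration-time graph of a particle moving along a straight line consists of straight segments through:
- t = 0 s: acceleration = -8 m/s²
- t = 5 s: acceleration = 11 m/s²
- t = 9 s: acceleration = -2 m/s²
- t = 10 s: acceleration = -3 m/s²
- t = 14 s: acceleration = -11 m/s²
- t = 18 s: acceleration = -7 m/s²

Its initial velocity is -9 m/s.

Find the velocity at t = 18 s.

Δv equals the area under the a-t graph; then v = v₀ + Δv.
0–5 s: ½(-8 + 11)(5) = 7.5 m/s
5–9 s: ½(11 + -2)(4) = 18 m/s
9–10 s: ½(-2 + -3)(1) = -2.5 m/s
10–14 s: ½(-3 + -11)(4) = -28 m/s
14–18 s: ½(-11 + -7)(4) = -36 m/s
Δv = -41 m/s, so v(18) = -9 + (-41) = -50 m/s.

-50 m/s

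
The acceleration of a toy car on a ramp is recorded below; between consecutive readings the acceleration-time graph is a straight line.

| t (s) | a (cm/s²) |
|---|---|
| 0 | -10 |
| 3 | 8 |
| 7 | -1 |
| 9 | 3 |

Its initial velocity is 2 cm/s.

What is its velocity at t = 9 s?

15 cm/s

Δv equals the area under the a-t graph; then v = v₀ + Δv.
0–3 s: ½(-10 + 8)(3) = -3 cm/s
3–7 s: ½(8 + -1)(4) = 14 cm/s
7–9 s: ½(-1 + 3)(2) = 2 cm/s
Δv = 13 cm/s, so v(9) = 2 + (13) = 15 cm/s.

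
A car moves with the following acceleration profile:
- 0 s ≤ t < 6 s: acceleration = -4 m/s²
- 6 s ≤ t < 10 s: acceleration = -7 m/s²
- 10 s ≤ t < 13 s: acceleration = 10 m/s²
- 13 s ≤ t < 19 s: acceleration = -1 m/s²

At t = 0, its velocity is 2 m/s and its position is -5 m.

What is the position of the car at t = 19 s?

On each constant-a segment, Δv = aΔt and Δx = v₀Δt + ½aΔt²; chain segment to segment.
0–6 s: v starts 2 m/s; Δx = 2·6 + ½·-4·6² = -60 m; v ends -22 m/s.
6–10 s: v starts -22 m/s; Δx = -22·4 + ½·-7·4² = -144 m; v ends -50 m/s.
10–13 s: v starts -50 m/s; Δx = -50·3 + ½·10·3² = -105 m; v ends -20 m/s.
13–19 s: v starts -20 m/s; Δx = -20·6 + ½·-1·6² = -138 m; v ends -26 m/s.
x(19) = -5 + Σ Δx = -452 m.

-452 m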